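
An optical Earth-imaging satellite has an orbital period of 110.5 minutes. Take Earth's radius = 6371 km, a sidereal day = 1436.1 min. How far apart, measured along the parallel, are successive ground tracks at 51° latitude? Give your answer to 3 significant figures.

T = 110.5 min = 6630.0 s.
Node shift per orbit = (6630.0/86166) × 360° = 27.70°.
Equatorial spacing = 27.70 × 111.2 km/° = 3080 km.
At 51° latitude, spacing = 3080 × cos(51°) = 1938 km.

1940 km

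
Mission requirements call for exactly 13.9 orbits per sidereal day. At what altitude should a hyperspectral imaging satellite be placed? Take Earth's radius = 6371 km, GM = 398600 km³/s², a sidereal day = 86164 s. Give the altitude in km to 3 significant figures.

Required period T = 86164 / 13.9 = 6198.8 s.
From T = 2π√(a³/μ): a = (μ T²/4π²)^(1/3) = (398600 × 6198.8² / 4π²)^(1/3) = 7293 km.
Altitude h = a − R = 7293 − 6371 = 922 km.

922 km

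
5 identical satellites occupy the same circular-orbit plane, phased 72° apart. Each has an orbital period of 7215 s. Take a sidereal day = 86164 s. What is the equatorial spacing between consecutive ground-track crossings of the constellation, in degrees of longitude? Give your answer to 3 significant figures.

6.03°

Single-satellite node shift = (7215.0/86164) × 360° = 30.14°.
With 5 satellites evenly phased, successive equator crossings are 30.14/5 = 6.029° apart.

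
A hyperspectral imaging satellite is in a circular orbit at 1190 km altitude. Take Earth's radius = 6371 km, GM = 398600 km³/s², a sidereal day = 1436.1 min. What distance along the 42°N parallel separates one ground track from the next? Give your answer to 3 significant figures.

Semi-major axis a = 6371 + 1190 = 7561 km. Period T = 2π√(a³/μ) = 2π√(7561³/398600) = 6543.0 s = 109.05 min.
Node shift per orbit = (6543.0/86166) × 360° = 27.34°.
Equatorial spacing = 27.34 × 111.2 km/° = 3040 km.
At 42° latitude, spacing = 3040 × cos(42°) = 2259 km.

2260 km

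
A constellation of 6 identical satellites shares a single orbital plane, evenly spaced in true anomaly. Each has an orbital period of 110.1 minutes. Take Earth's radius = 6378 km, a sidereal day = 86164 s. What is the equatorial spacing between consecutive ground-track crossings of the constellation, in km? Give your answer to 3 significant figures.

T = 110.1 min = 6606.0 s.
Single-satellite node shift = (6606.0/86164) × 360° = 27.60°.
With 6 satellites evenly phased, successive equator crossings are 27.60/6 = 4.600° apart.
That is 4.600 × 111.3 = 512 km at the equator.

512 km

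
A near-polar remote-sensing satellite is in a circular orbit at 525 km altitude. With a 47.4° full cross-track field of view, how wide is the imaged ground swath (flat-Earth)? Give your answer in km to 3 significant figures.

Half-angle = 47.4°/2 = 23.7°.
Swath width ≈ 2h·tan(θ/2) = 2 × 525 × tan(23.7°) = 460.9 km.

461 km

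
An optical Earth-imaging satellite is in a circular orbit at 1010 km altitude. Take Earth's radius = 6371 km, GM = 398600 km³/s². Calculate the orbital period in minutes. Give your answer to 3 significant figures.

105 min

Semi-major axis a = 6371 + 1010 = 7381 km. Period T = 2π√(a³/μ) = 2π√(7381³/398600) = 6310.8 s = 105.18 min.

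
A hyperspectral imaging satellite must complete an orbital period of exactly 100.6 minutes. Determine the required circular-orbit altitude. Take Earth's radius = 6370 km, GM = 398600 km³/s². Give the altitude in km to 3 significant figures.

795 km

T = 100.6 min = 6036.0 s.
From T = 2π√(a³/μ): a = (μ T²/4π²)^(1/3) = (398600 × 6036.0² / 4π²)^(1/3) = 7165 km.
Altitude h = a − R = 7165 − 6370 = 795 km.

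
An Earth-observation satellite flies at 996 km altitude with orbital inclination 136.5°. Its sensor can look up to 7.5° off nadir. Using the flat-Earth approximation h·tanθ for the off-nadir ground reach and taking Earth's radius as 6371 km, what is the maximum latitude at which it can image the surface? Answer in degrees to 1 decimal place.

Retrograde orbit: the ground track reaches ±(180° − i) = ±(180 − 136.5) = ±43.5°.
Sensor half-swath on the ground ≈ 996·tan(7.5°) = 131 km = 1.18° of latitude.
Maximum observable latitude ≈ 43.5 + 1.18 = 44.7°.

44.7°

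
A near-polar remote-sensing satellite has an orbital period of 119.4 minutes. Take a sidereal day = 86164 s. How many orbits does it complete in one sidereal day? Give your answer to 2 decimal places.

T = 119.4 min = 7164.0 s.
Orbits per sidereal day = 86164 / 7164.0 = 12.027.

12.03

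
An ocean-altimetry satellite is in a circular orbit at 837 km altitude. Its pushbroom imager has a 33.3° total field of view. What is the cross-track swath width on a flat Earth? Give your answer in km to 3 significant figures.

Half-angle = 33.3°/2 = 16.65°.
Swath width ≈ 2h·tan(θ/2) = 2 × 837 × tan(16.65°) = 500.6 km.

501 km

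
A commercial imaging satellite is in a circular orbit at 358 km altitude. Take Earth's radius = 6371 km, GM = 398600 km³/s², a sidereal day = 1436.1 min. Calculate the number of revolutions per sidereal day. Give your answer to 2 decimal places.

15.69

Semi-major axis a = 6371 + 358 = 6729 km. Period T = 2π√(a³/μ) = 2π√(6729³/398600) = 5493.3 s = 91.56 min.
Orbits per sidereal day = 86166 / 5493.3 = 15.686.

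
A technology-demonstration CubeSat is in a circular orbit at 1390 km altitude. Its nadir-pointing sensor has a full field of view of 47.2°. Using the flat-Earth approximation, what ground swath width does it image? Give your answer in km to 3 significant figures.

1210 km

Half-angle = 47.2°/2 = 23.6°.
Swath width ≈ 2h·tan(θ/2) = 2 × 1390 × tan(23.6°) = 1214.6 km.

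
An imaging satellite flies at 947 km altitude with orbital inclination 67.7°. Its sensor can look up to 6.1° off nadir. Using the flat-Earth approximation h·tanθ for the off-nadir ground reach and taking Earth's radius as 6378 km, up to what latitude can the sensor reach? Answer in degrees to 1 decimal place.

68.6°

For a prograde orbit the ground track reaches latitude ±i = ±67.7°.
Sensor half-swath on the ground ≈ 947·tan(6.1°) = 101 km = 0.91° of latitude.
Maximum observable latitude ≈ 67.7 + 0.91 = 68.6°.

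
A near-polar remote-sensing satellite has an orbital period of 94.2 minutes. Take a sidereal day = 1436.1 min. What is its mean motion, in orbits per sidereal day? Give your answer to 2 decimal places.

15.25

T = 94.2 min = 5652.0 s.
Orbits per sidereal day = 86166 / 5652.0 = 15.245.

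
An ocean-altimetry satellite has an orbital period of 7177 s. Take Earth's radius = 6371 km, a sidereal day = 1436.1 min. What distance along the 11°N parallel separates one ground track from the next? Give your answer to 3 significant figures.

Node shift per orbit = (7177.0/86166) × 360° = 29.99°.
Equatorial spacing = 29.99 × 111.2 km/° = 3334 km.
At 11° latitude, spacing = 3334 × cos(11°) = 3273 km.

3270 km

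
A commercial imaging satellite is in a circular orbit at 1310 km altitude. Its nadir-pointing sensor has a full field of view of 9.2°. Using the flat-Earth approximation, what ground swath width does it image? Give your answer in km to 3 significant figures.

211 km

Half-angle = 9.2°/2 = 4.6°.
Swath width ≈ 2h·tan(θ/2) = 2 × 1310 × tan(4.6°) = 210.8 km.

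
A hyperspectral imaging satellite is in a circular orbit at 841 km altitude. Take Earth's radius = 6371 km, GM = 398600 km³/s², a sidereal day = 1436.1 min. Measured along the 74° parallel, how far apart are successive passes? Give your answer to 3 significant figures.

781 km

Semi-major axis a = 6371 + 841 = 7212 km. Period T = 2π√(a³/μ) = 2π√(7212³/398600) = 6095.3 s = 101.59 min.
Node shift per orbit = (6095.3/86166) × 360° = 25.47°.
Equatorial spacing = 25.47 × 111.2 km/° = 2832 km.
At 74° latitude, spacing = 2832 × cos(74°) = 781 km.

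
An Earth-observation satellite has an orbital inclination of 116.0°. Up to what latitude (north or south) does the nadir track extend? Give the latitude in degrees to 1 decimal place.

Retrograde orbit: the ground track reaches ±(180° − i) = ±(180 − 116.0) = ±64.0°.

64.0°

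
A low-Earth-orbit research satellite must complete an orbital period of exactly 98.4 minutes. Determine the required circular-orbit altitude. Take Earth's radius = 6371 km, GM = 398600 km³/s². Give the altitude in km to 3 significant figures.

T = 98.4 min = 5904.0 s.
From T = 2π√(a³/μ): a = (μ T²/4π²)^(1/3) = (398600 × 5904.0² / 4π²)^(1/3) = 7060 km.
Altitude h = a − R = 7060 − 6371 = 689 km.

689 km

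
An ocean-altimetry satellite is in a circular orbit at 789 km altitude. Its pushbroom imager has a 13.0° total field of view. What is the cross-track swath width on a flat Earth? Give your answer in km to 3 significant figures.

Half-angle = 13.0°/2 = 6.5°.
Swath width ≈ 2h·tan(θ/2) = 2 × 789 × tan(6.5°) = 179.8 km.

180 km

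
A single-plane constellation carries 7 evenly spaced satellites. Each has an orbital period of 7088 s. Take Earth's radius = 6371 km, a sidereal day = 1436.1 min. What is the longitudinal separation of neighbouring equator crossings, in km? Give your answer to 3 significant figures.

Single-satellite node shift = (7088.0/86166) × 360° = 29.61°.
With 7 satellites evenly phased, successive equator crossings are 29.61/7 = 4.231° apart.
That is 4.231 × 111.2 = 470 km at the equator.

470 km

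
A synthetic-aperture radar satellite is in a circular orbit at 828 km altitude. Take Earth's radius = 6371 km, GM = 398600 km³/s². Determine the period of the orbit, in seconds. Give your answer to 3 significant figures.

Semi-major axis a = 6371 + 828 = 7199 km. Period T = 2π√(a³/μ) = 2π√(7199³/398600) = 6078.8 s = 101.31 min.

6080 seconds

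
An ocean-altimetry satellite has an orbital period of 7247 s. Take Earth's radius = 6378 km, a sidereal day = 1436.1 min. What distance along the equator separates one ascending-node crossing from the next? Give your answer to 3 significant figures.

During one orbit Earth rotates (7247.0 / 86166) × 360° = 30.28°.
At the equator that is 30.28° × (2π·6378/360) km/° = 30.28 × 111.3 = 3370 km.

3370 km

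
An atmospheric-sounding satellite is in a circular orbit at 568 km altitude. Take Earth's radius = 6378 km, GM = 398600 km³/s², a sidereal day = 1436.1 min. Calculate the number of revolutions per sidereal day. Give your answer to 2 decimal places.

14.96

Semi-major axis a = 6378 + 568 = 6946 km. Period T = 2π√(a³/μ) = 2π√(6946³/398600) = 5761.2 s = 96.02 min.
Orbits per sidereal day = 86166 / 5761.2 = 14.956.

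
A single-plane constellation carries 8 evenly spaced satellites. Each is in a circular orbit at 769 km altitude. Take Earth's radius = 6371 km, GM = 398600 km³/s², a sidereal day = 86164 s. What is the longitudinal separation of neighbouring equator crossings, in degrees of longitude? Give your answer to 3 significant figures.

3.14°

Semi-major axis a = 6371 + 769 = 7140 km. Period T = 2π√(a³/μ) = 2π√(7140³/398600) = 6004.2 s = 100.07 min.
Single-satellite node shift = (6004.2/86164) × 360° = 25.09°.
With 8 satellites evenly phased, successive equator crossings are 25.09/8 = 3.136° apart.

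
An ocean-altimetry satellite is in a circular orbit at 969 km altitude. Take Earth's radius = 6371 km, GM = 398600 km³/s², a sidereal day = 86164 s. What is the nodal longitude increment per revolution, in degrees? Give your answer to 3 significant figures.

Semi-major axis a = 6371 + 969 = 7340 km. Period T = 2π√(a³/μ) = 2π√(7340³/398600) = 6258.3 s = 104.30 min.
During one orbit Earth rotates (6258.3 / 86164) × 360° = 26.15°.

26.1°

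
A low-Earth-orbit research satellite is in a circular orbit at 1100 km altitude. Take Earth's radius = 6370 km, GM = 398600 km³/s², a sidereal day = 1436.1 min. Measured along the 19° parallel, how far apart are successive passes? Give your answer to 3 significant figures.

Semi-major axis a = 6370 + 1100 = 7470 km. Period T = 2π√(a³/μ) = 2π√(7470³/398600) = 6425.3 s = 107.09 min.
Node shift per orbit = (6425.3/86166) × 360° = 26.84°.
Equatorial spacing = 26.84 × 111.2 km/° = 2985 km.
At 19° latitude, spacing = 2985 × cos(19°) = 2822 km.

2820 km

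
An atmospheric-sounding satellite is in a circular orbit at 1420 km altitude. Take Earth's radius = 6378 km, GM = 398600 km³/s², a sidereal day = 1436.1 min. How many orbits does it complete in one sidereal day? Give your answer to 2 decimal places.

12.57

Semi-major axis a = 6378 + 1420 = 7798 km. Period T = 2π√(a³/μ) = 2π√(7798³/398600) = 6853.1 s = 114.22 min.
Orbits per sidereal day = 86166 / 6853.1 = 12.573.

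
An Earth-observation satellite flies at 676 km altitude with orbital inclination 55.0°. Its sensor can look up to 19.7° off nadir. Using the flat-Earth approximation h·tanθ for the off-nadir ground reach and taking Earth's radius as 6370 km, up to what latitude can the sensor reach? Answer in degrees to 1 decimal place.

57.2°

For a prograde orbit the ground track reaches latitude ±i = ±55.0°.
Sensor half-swath on the ground ≈ 676·tan(19.7°) = 242 km = 2.18° of latitude.
Maximum observable latitude ≈ 55.0 + 2.18 = 57.2°.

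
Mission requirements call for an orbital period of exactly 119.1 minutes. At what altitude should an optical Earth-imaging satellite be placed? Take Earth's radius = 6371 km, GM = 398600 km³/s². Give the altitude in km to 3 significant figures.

T = 119.1 min = 7146.0 s.
From T = 2π√(a³/μ): a = (μ T²/4π²)^(1/3) = (398600 × 7146.0² / 4π²)^(1/3) = 8019 km.
Altitude h = a − R = 8019 − 6371 = 1648 km.

1650 km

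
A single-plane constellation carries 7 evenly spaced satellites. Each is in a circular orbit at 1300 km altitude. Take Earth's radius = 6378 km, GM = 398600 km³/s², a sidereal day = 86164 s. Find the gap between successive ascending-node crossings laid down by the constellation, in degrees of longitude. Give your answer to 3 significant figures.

Semi-major axis a = 6378 + 1300 = 7678 km. Period T = 2π√(a³/μ) = 2π√(7678³/398600) = 6695.5 s = 111.59 min.
Single-satellite node shift = (6695.5/86164) × 360° = 27.97°.
With 7 satellites evenly phased, successive equator crossings are 27.97/7 = 3.996° apart.

4.00°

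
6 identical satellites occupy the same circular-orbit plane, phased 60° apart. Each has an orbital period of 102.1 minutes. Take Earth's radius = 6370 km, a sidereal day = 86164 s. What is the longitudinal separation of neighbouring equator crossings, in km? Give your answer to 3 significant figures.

T = 102.1 min = 6126.0 s.
Single-satellite node shift = (6126.0/86164) × 360° = 25.59°.
With 6 satellites evenly phased, successive equator crossings are 25.59/6 = 4.266° apart.
That is 4.266 × 111.2 = 474 km at the equator.

474 km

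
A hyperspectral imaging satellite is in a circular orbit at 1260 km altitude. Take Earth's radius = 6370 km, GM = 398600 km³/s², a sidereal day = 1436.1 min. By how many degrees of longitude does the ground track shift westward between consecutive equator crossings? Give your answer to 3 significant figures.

Semi-major axis a = 6370 + 1260 = 7630 km. Period T = 2π√(a³/μ) = 2π√(7630³/398600) = 6632.8 s = 110.55 min.
During one orbit Earth rotates (6632.8 / 86166) × 360° = 27.71°.

27.7°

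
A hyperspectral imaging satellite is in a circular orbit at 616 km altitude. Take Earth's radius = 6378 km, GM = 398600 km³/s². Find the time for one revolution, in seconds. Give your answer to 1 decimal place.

5821.0 seconds

Semi-major axis a = 6378 + 616 = 6994 km. Period T = 2π√(a³/μ) = 2π√(6994³/398600) = 5821.0 s = 97.02 min.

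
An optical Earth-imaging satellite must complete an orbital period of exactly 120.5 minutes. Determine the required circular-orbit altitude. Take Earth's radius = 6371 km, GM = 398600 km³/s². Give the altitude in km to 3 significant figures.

1710 km

T = 120.5 min = 7230.0 s.
From T = 2π√(a³/μ): a = (μ T²/4π²)^(1/3) = (398600 × 7230.0² / 4π²)^(1/3) = 8081 km.
Altitude h = a − R = 8081 − 6371 = 1710 km.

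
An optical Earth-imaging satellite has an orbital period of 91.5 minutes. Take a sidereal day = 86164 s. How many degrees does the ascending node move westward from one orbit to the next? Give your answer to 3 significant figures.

22.9°

T = 91.5 min = 5490.0 s.
During one orbit Earth rotates (5490.0 / 86164) × 360° = 22.94°.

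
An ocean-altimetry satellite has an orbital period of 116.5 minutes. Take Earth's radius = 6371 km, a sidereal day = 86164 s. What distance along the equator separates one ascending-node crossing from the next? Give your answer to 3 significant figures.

T = 116.5 min = 6990.0 s.
During one orbit Earth rotates (6990.0 / 86164) × 360° = 29.20°.
At the equator that is 29.20° × (2π·6371/360) km/° = 29.20 × 111.2 = 3247 km.

3250 km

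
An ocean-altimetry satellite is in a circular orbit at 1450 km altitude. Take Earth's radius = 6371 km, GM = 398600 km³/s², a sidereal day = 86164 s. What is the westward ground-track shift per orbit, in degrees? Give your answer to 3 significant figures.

28.8°

Semi-major axis a = 6371 + 1450 = 7821 km. Period T = 2π√(a³/μ) = 2π√(7821³/398600) = 6883.4 s = 114.72 min.
During one orbit Earth rotates (6883.4 / 86164) × 360° = 28.76°.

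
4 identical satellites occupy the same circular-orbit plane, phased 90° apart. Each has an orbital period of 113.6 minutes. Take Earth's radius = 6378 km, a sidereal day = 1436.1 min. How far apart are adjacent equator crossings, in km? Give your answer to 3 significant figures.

792 km

T = 113.6 min = 6816.0 s.
Single-satellite node shift = (6816.0/86166) × 360° = 28.48°.
With 4 satellites evenly phased, successive equator crossings are 28.48/4 = 7.119° apart.
That is 7.119 × 111.3 = 792 km at the equator.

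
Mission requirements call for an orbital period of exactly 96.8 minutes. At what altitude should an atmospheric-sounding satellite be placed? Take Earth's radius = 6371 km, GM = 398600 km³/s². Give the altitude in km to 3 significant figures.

613 km

T = 96.8 min = 5808.0 s.
From T = 2π√(a³/μ): a = (μ T²/4π²)^(1/3) = (398600 × 5808.0² / 4π²)^(1/3) = 6984 km.
Altitude h = a − R = 6984 − 6371 = 613 km.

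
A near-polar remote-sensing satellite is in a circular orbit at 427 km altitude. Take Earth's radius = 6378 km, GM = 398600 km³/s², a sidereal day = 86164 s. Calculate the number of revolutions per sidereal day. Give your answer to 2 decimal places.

15.42

Semi-major axis a = 6378 + 427 = 6805 km. Period T = 2π√(a³/μ) = 2π√(6805³/398600) = 5586.7 s = 93.11 min.
Orbits per sidereal day = 86164 / 5586.7 = 15.423.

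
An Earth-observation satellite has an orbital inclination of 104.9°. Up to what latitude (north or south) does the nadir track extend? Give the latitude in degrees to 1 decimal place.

75.1°

Retrograde orbit: the ground track reaches ±(180° − i) = ±(180 − 104.9) = ±75.1°.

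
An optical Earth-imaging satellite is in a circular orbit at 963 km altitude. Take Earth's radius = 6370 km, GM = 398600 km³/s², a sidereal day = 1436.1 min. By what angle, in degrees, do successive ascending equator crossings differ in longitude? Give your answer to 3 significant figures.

Semi-major axis a = 6370 + 963 = 7333 km. Period T = 2π√(a³/μ) = 2π√(7333³/398600) = 6249.3 s = 104.16 min.
During one orbit Earth rotates (6249.3 / 86166) × 360° = 26.11°.

26.1°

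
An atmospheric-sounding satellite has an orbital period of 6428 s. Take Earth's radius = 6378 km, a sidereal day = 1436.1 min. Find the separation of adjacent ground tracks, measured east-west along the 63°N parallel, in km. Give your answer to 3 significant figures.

Node shift per orbit = (6428.0/86166) × 360° = 26.86°.
Equatorial spacing = 26.86 × 111.3 km/° = 2990 km.
At 63° latitude, spacing = 2990 × cos(63°) = 1357 km.

1360 km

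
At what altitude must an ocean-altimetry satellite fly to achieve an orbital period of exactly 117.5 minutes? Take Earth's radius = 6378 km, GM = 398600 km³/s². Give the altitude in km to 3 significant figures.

T = 117.5 min = 7050.0 s.
From T = 2π√(a³/μ): a = (μ T²/4π²)^(1/3) = (398600 × 7050.0² / 4π²)^(1/3) = 7947 km.
Altitude h = a − R = 7947 − 6378 = 1569 km.

1570 km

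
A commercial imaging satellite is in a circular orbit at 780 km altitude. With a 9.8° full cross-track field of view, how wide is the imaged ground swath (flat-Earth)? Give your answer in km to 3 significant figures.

Half-angle = 9.8°/2 = 4.9°.
Swath width ≈ 2h·tan(θ/2) = 2 × 780 × tan(4.9°) = 133.7 km.

134 km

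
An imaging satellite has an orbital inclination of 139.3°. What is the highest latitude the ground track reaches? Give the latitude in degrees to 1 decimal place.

40.7°

Retrograde orbit: the ground track reaches ±(180° − i) = ±(180 − 139.3) = ±40.7°.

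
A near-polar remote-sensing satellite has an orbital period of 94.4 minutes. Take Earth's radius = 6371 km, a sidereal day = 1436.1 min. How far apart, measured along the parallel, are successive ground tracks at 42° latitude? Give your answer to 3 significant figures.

1960 km

T = 94.4 min = 5664.0 s.
Node shift per orbit = (5664.0/86166) × 360° = 23.66°.
Equatorial spacing = 23.66 × 111.2 km/° = 2631 km.
At 42° latitude, spacing = 2631 × cos(42°) = 1955 km.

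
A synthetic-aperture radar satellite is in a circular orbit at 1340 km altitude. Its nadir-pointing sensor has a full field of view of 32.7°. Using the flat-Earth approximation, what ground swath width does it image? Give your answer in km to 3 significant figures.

Half-angle = 32.7°/2 = 16.35°.
Swath width ≈ 2h·tan(θ/2) = 2 × 1340 × tan(16.35°) = 786.2 km.

786 km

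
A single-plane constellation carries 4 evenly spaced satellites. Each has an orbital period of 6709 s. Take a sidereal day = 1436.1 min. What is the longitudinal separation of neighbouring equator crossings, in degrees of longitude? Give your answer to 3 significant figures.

7.01°

Single-satellite node shift = (6709.0/86166) × 360° = 28.03°.
With 4 satellites evenly phased, successive equator crossings are 28.03/4 = 7.008° apart.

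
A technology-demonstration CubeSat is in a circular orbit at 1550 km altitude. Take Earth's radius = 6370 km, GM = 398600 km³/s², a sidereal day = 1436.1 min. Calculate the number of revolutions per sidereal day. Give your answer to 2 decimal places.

12.28

Semi-major axis a = 6370 + 1550 = 7920 km. Period T = 2π√(a³/μ) = 2π√(7920³/398600) = 7014.5 s = 116.91 min.
Orbits per sidereal day = 86166 / 7014.5 = 12.284.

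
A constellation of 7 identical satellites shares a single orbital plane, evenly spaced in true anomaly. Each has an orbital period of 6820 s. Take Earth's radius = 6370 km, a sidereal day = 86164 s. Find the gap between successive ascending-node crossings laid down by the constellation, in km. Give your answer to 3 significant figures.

453 km

Single-satellite node shift = (6820.0/86164) × 360° = 28.49°.
With 7 satellites evenly phased, successive equator crossings are 28.49/7 = 4.071° apart.
That is 4.071 × 111.2 = 453 km at the equator.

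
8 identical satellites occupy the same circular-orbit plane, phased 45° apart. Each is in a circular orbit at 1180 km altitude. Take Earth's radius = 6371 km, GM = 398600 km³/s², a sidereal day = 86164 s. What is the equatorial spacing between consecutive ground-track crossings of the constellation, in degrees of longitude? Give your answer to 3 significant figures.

Semi-major axis a = 6371 + 1180 = 7551 km. Period T = 2π√(a³/μ) = 2π√(7551³/398600) = 6530.1 s = 108.83 min.
Single-satellite node shift = (6530.1/86164) × 360° = 27.28°.
With 8 satellites evenly phased, successive equator crossings are 27.28/8 = 3.410° apart.

3.41°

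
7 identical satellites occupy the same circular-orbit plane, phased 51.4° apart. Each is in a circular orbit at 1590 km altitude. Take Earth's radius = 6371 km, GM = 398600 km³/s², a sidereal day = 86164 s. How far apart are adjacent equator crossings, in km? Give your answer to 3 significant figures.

469 km

Semi-major axis a = 6371 + 1590 = 7961 km. Period T = 2π√(a³/μ) = 2π√(7961³/398600) = 7069.1 s = 117.82 min.
Single-satellite node shift = (7069.1/86164) × 360° = 29.54°.
With 7 satellites evenly phased, successive equator crossings are 29.54/7 = 4.219° apart.
That is 4.219 × 111.2 = 469 km at the equator.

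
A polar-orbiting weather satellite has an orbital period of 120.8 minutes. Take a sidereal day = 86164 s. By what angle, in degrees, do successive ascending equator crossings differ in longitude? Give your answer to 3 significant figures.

T = 120.8 min = 7248.0 s.
During one orbit Earth rotates (7248.0 / 86164) × 360° = 30.28°.

30.3°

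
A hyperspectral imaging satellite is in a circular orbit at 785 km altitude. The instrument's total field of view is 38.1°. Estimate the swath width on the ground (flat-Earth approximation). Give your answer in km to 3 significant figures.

542 km

Half-angle = 38.1°/2 = 19.05°.
Swath width ≈ 2h·tan(θ/2) = 2 × 785 × tan(19.05°) = 542.1 km.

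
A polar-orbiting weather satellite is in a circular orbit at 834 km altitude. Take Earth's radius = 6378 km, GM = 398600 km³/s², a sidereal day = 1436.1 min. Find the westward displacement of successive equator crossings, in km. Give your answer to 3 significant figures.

Semi-major axis a = 6378 + 834 = 7212 km. Period T = 2π√(a³/μ) = 2π√(7212³/398600) = 6095.3 s = 101.59 min.
During one orbit Earth rotates (6095.3 / 86166) × 360° = 25.47°.
At the equator that is 25.47° × (2π·6378/360) km/° = 25.47 × 111.3 = 2835 km.

2830 km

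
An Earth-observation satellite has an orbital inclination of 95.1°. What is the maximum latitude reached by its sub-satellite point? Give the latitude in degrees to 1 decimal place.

84.9°

Retrograde orbit: the ground track reaches ±(180° − i) = ±(180 − 95.1) = ±84.9°.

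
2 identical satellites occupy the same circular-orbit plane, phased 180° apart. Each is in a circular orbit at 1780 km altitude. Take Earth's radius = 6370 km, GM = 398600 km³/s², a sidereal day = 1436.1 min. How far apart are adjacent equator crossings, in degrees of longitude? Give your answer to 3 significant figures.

Semi-major axis a = 6370 + 1780 = 8150 km. Period T = 2π√(a³/μ) = 2π√(8150³/398600) = 7322.3 s = 122.04 min.
Single-satellite node shift = (7322.3/86166) × 360° = 30.59°.
With 2 satellites evenly phased, successive equator crossings are 30.59/2 = 15.296° apart.

15.3°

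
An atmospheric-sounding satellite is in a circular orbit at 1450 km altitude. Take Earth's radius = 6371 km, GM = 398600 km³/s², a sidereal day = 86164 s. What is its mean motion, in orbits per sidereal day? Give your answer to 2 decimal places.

12.52

Semi-major axis a = 6371 + 1450 = 7821 km. Period T = 2π√(a³/μ) = 2π√(7821³/398600) = 6883.4 s = 114.72 min.
Orbits per sidereal day = 86164 / 6883.4 = 12.518.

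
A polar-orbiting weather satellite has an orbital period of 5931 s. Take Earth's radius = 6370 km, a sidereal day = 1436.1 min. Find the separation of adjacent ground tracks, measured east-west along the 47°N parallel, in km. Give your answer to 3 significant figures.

Node shift per orbit = (5931.0/86166) × 360° = 24.78°.
Equatorial spacing = 24.78 × 111.2 km/° = 2755 km.
At 47° latitude, spacing = 2755 × cos(47°) = 1879 km.

1880 km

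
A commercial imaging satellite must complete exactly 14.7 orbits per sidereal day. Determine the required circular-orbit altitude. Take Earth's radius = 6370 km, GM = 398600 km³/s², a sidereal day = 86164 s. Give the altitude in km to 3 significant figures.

656 km

Required period T = 86164 / 14.7 = 5861.5 s.
From T = 2π√(a³/μ): a = (μ T²/4π²)^(1/3) = (398600 × 5861.5² / 4π²)^(1/3) = 7026 km.
Altitude h = a − R = 7026 − 6370 = 656 km.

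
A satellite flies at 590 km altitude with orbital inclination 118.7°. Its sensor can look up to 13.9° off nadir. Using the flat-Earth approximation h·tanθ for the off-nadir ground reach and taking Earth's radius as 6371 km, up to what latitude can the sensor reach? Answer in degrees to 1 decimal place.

Retrograde orbit: the ground track reaches ±(180° − i) = ±(180 − 118.7) = ±61.3°.
Sensor half-swath on the ground ≈ 590·tan(13.9°) = 146 km = 1.31° of latitude.
Maximum observable latitude ≈ 61.3 + 1.31 = 62.6°.

62.6°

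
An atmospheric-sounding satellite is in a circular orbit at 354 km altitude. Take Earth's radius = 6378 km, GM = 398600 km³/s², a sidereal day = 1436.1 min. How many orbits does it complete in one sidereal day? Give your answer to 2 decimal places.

15.68

Semi-major axis a = 6378 + 354 = 6732 km. Period T = 2π√(a³/μ) = 2π√(6732³/398600) = 5497.0 s = 91.62 min.
Orbits per sidereal day = 86166 / 5497.0 = 15.675.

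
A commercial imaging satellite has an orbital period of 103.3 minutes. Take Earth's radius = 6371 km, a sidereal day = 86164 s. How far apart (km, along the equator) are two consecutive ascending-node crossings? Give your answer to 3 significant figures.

T = 103.3 min = 6198.0 s.
During one orbit Earth rotates (6198.0 / 86164) × 360° = 25.90°.
At the equator that is 25.90° × (2π·6371/360) km/° = 25.90 × 111.2 = 2879 km.

2880 km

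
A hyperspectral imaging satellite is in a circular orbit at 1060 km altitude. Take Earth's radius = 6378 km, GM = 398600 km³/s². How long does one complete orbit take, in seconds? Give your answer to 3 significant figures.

Semi-major axis a = 6378 + 1060 = 7438 km. Period T = 2π√(a³/μ) = 2π√(7438³/398600) = 6384.0 s = 106.40 min.

6380 seconds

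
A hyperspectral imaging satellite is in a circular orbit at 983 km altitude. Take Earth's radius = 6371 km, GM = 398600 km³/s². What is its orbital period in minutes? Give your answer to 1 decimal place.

104.6 min

Semi-major axis a = 6371 + 983 = 7354 km. Period T = 2π√(a³/μ) = 2π√(7354³/398600) = 6276.2 s = 104.60 min.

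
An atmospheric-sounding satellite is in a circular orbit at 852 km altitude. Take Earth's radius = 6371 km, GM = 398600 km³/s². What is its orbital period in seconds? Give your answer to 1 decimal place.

6109.2 seconds

Semi-major axis a = 6371 + 852 = 7223 km. Period T = 2π√(a³/μ) = 2π√(7223³/398600) = 6109.2 s = 101.82 min.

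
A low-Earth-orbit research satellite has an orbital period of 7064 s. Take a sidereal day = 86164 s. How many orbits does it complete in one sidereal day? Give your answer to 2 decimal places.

12.20

Orbits per sidereal day = 86164 / 7064.0 = 12.198.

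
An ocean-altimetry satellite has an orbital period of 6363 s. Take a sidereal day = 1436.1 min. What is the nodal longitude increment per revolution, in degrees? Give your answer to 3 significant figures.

During one orbit Earth rotates (6363.0 / 86166) × 360° = 26.58°.

26.6°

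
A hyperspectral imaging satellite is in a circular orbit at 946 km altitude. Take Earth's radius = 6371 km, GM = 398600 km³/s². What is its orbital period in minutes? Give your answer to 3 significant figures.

104 min

Semi-major axis a = 6371 + 946 = 7317 km. Period T = 2π√(a³/μ) = 2π√(7317³/398600) = 6228.9 s = 103.81 min.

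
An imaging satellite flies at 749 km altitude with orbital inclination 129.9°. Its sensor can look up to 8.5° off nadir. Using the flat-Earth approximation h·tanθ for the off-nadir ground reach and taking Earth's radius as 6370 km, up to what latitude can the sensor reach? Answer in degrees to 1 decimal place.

Retrograde orbit: the ground track reaches ±(180° − i) = ±(180 − 129.9) = ±50.1°.
Sensor half-swath on the ground ≈ 749·tan(8.5°) = 112 km = 1.01° of latitude.
Maximum observable latitude ≈ 50.1 + 1.01 = 51.1°.

51.1°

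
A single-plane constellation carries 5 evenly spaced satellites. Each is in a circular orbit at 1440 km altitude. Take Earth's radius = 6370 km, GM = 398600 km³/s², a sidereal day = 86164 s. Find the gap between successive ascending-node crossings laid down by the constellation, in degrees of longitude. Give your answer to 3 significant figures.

5.74°

Semi-major axis a = 6370 + 1440 = 7810 km. Period T = 2π√(a³/μ) = 2π√(7810³/398600) = 6868.9 s = 114.48 min.
Single-satellite node shift = (6868.9/86164) × 360° = 28.70°.
With 5 satellites evenly phased, successive equator crossings are 28.70/5 = 5.740° apart.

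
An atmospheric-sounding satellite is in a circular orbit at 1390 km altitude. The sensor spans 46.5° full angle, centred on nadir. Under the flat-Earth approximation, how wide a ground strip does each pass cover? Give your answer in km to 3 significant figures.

1190 km

Half-angle = 46.5°/2 = 23.25°.
Swath width ≈ 2h·tan(θ/2) = 2 × 1390 × tan(23.25°) = 1194.4 km.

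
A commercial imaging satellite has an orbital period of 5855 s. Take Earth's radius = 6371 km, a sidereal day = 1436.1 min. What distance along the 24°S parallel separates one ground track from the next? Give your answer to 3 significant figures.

Node shift per orbit = (5855.0/86166) × 360° = 24.46°.
Equatorial spacing = 24.46 × 111.2 km/° = 2720 km.
At 24° latitude, spacing = 2720 × cos(24°) = 2485 km.

2480 km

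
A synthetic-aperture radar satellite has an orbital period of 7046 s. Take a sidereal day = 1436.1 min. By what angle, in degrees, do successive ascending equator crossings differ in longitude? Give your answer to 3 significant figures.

During one orbit Earth rotates (7046.0 / 86166) × 360° = 29.44°.

29.4°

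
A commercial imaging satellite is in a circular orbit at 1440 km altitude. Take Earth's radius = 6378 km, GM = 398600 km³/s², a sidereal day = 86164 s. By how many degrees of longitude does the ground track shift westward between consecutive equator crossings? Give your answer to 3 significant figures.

28.7°

Semi-major axis a = 6378 + 1440 = 7818 km. Period T = 2π√(a³/μ) = 2π√(7818³/398600) = 6879.5 s = 114.66 min.
During one orbit Earth rotates (6879.5 / 86164) × 360° = 28.74°.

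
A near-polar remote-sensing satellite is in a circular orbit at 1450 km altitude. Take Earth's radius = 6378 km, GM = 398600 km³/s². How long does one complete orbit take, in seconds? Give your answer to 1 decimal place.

Semi-major axis a = 6378 + 1450 = 7828 km. Period T = 2π√(a³/μ) = 2π√(7828³/398600) = 6892.7 s = 114.88 min.

6892.7 seconds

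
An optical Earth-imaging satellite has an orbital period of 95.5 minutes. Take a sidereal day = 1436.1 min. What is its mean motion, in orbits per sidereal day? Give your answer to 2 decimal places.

15.04

T = 95.5 min = 5730.0 s.
Orbits per sidereal day = 86166 / 5730.0 = 15.038.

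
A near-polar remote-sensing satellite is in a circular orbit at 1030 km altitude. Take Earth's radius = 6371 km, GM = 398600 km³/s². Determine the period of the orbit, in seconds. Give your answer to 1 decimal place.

Semi-major axis a = 6371 + 1030 = 7401 km. Period T = 2π√(a³/μ) = 2π√(7401³/398600) = 6336.5 s = 105.61 min.

6336.5 seconds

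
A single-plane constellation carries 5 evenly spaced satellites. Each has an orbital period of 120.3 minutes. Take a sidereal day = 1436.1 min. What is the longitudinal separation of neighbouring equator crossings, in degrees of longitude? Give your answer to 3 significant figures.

T = 120.3 min = 7218.0 s.
Single-satellite node shift = (7218.0/86166) × 360° = 30.16°.
With 5 satellites evenly phased, successive equator crossings are 30.16/5 = 6.031° apart.

6.03°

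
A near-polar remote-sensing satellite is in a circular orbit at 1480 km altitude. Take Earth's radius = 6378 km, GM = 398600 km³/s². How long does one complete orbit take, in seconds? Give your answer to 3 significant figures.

Semi-major axis a = 6378 + 1480 = 7858 km. Period T = 2π√(a³/μ) = 2π√(7858³/398600) = 6932.3 s = 115.54 min.

6930 seconds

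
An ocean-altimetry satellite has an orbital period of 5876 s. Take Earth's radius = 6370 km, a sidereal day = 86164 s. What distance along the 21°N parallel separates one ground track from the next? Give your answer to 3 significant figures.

2550 km

Node shift per orbit = (5876.0/86164) × 360° = 24.55°.
Equatorial spacing = 24.55 × 111.2 km/° = 2729 km.
At 21° latitude, spacing = 2729 × cos(21°) = 2548 km.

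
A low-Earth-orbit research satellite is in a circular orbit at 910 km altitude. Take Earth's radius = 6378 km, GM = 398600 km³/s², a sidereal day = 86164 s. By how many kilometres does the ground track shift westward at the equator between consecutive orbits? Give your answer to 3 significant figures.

2880 km

Semi-major axis a = 6378 + 910 = 7288 km. Period T = 2π√(a³/μ) = 2π√(7288³/398600) = 6191.9 s = 103.20 min.
During one orbit Earth rotates (6191.9 / 86164) × 360° = 25.87°.
At the equator that is 25.87° × (2π·6378/360) km/° = 25.87 × 111.3 = 2880 km.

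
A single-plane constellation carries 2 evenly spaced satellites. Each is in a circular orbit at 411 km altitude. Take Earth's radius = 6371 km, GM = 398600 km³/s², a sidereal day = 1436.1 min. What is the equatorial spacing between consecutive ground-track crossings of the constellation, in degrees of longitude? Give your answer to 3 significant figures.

Semi-major axis a = 6371 + 411 = 6782 km. Period T = 2π√(a³/μ) = 2π√(6782³/398600) = 5558.4 s = 92.64 min.
Single-satellite node shift = (5558.4/86166) × 360° = 23.22°.
With 2 satellites evenly phased, successive equator crossings are 23.22/2 = 11.611° apart.

11.6°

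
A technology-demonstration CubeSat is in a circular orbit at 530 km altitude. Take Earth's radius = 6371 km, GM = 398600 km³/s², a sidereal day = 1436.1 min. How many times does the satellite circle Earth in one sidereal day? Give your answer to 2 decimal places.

15.10

Semi-major axis a = 6371 + 530 = 6901 km. Period T = 2π√(a³/μ) = 2π√(6901³/398600) = 5705.3 s = 95.09 min.
Orbits per sidereal day = 86166 / 5705.3 = 15.103.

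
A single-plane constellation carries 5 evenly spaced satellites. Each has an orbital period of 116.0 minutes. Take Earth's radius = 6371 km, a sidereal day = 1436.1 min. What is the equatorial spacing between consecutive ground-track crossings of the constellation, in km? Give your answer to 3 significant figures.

T = 116.0 min = 6960.0 s.
Single-satellite node shift = (6960.0/86166) × 360° = 29.08°.
With 5 satellites evenly phased, successive equator crossings are 29.08/5 = 5.816° apart.
That is 5.816 × 111.2 = 647 km at the equator.

647 km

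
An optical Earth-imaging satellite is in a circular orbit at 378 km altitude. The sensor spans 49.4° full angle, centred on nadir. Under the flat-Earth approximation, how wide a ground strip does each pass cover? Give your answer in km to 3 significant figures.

Half-angle = 49.4°/2 = 24.7°.
Swath width ≈ 2h·tan(θ/2) = 2 × 378 × tan(24.7°) = 347.7 km.

348 km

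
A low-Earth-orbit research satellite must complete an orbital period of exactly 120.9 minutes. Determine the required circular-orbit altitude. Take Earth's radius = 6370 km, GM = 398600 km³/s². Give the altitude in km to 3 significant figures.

T = 120.9 min = 7254.0 s.
From T = 2π√(a³/μ): a = (μ T²/4π²)^(1/3) = (398600 × 7254.0² / 4π²)^(1/3) = 8099 km.
Altitude h = a − R = 8099 − 6370 = 1729 km.

1730 km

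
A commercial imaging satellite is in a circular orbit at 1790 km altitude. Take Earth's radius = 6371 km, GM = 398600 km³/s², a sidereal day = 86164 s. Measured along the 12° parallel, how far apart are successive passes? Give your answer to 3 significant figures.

Semi-major axis a = 6371 + 1790 = 8161 km. Period T = 2π√(a³/μ) = 2π√(8161³/398600) = 7337.1 s = 122.29 min.
Node shift per orbit = (7337.1/86164) × 360° = 30.66°.
Equatorial spacing = 30.66 × 111.2 km/° = 3409 km.
At 12° latitude, spacing = 3409 × cos(12°) = 3334 km.

3330 km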